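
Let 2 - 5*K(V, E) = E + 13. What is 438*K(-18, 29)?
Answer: -3504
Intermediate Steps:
K(V, E) = -11/5 - E/5 (K(V, E) = ⅖ - (E + 13)/5 = ⅖ - (13 + E)/5 = ⅖ + (-13/5 - E/5) = -11/5 - E/5)
438*K(-18, 29) = 438*(-11/5 - ⅕*29) = 438*(-11/5 - 29/5) = 438*(-8) = -3504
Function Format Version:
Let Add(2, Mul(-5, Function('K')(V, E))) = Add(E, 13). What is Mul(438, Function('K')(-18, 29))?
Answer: -3504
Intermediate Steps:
Function('K')(V, E) = Add(Rational(-11, 5), Mul(Rational(-1, 5), E)) (Function('K')(V, E) = Add(Rational(2, 5), Mul(Rational(-1, 5), Add(E, 13))) = Add(Rational(2, 5), Mul(Rational(-1, 5), Add(13, E))) = Add(Rational(2, 5), Add(Rational(-13, 5), Mul(Rational(-1, 5), E))) = Add(Rational(-11, 5), Mul(Rational(-1, 5), E)))
Mul(438, Function('K')(-18, 29)) = Mul(438, Add(Rational(-11, 5), Mul(Rational(-1, 5), 29))) = Mul(438, Add(Rational(-11, 5), Rational(-29, 5))) = Mul(438, -8) = -3504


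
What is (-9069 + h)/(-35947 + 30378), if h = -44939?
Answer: 54008/5569 ≈ 9.6980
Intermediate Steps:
(-9069 + h)/(-35947 + 30378) = (-9069 - 44939)/(-35947 + 30378) = -54008/(-5569) = -54008*(-1/5569) = 54008/5569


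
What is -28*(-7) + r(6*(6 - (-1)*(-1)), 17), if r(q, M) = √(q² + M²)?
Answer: 196 + √1189 ≈ 230.48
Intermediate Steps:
r(q, M) = √(M² + q²)
-28*(-7) + r(6*(6 - (-1)*(-1)), 17) = -28*(-7) + √(17² + (6*(6 - (-1)*(-1)))²) = 196 + √(289 + (6*(6 - 1*1))²) = 196 + √(289 + (6*(6 - 1))²) = 196 + √(289 + (6*5)²) = 196 + √(289 + 30²) = 196 + √(289 + 900) = 196 + √1189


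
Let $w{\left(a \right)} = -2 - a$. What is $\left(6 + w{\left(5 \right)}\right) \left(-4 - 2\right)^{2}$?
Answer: $-36$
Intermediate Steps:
$\left(6 + w{\left(5 \right)}\right) \left(-4 - 2\right)^{2} = \left(6 - 7\right) \left(-4 - 2\right)^{2} = \left(6 - 7\right) \left(-6\right)^{2} = \left(6 - 7\right) 36 = \left(-1\right) 36 = -36$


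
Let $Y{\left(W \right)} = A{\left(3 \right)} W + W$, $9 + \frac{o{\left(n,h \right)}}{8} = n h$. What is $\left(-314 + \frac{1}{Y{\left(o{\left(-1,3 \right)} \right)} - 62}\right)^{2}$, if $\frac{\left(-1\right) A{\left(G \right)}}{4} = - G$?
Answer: $\frac{169201418281}{1716100} \approx 98597.0$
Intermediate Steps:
$A{\left(G \right)} = 4 G$ ($A{\left(G \right)} = - 4 \left(- G\right) = 4 G$)
$o{\left(n,h \right)} = -72 + 8 h n$ ($o{\left(n,h \right)} = -72 + 8 n h = -72 + 8 h n$)
$Y{\left(W \right)} = 13 W$ ($Y{\left(W \right)} = 4 \cdot 3 W + W = 12 W + W = 13 W$)
$\left(-314 + \frac{1}{Y{\left(o{\left(-1,3 \right)} \right)} - 62}\right)^{2} = \left(-314 + \frac{1}{13 \left(-72 + 8 \cdot 3 \left(-1\right)\right) - 62}\right)^{2} = \left(-314 + \frac{1}{13 \left(-72 - 24\right) - 62}\right)^{2} = \left(-314 + \frac{1}{13 \left(-96\right) - 62}\right)^{2} = \left(-314 + \frac{1}{-1248 - 62}\right)^{2} = \left(-314 + \frac{1}{-1310}\right)^{2} = \left(-314 - \frac{1}{1310}\right)^{2} = \left(- \frac{411341}{1310}\right)^{2} = \frac{169201418281}{1716100}$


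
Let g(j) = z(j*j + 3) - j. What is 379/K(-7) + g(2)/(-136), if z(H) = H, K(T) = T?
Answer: -51579/952 ≈ -54.180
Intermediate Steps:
g(j) = 3 + j² - j (g(j) = (j*j + 3) - j = (j² + 3) - j = (3 + j²) - j = 3 + j² - j)
379/K(-7) + g(2)/(-136) = 379/(-7) + (3 + 2² - 1*2)/(-136) = 379*(-⅐) + (3 + 4 - 2)*(-1/136) = -379/7 + 5*(-1/136) = -379/7 - 5/136 = -51579/952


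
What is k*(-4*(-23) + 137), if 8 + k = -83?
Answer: -20839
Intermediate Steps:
k = -91 (k = -8 - 83 = -91)
k*(-4*(-23) + 137) = -91*(-4*(-23) + 137) = -91*(92 + 137) = -91*229 = -20839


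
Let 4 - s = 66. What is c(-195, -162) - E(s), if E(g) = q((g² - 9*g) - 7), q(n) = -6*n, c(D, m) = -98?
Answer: 26272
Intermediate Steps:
s = -62 (s = 4 - 1*66 = 4 - 66 = -62)
E(g) = 42 - 6*g² + 54*g (E(g) = -6*((g² - 9*g) - 7) = -6*(-7 + g² - 9*g) = 42 - 6*g² + 54*g)
c(-195, -162) - E(s) = -98 - (42 - 6*(-62)² + 54*(-62)) = -98 - (42 - 6*3844 - 3348) = -98 - (42 - 23064 - 3348) = -98 - 1*(-26370) = -98 + 26370 = 26272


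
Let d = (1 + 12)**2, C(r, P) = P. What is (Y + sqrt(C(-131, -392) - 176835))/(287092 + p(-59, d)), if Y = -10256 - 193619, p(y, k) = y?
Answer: -203875/287033 + I*sqrt(177227)/287033 ≈ -0.71028 + 0.0014667*I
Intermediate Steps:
d = 169 (d = 13**2 = 169)
Y = -203875
(Y + sqrt(C(-131, -392) - 176835))/(287092 + p(-59, d)) = (-203875 + sqrt(-392 - 176835))/(287092 - 59) = (-203875 + sqrt(-177227))/287033 = (-203875 + I*sqrt(177227))*(1/287033) = -203875/287033 + I*sqrt(177227)/287033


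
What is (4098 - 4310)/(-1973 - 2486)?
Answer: 212/4459 ≈ 0.047544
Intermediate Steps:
(4098 - 4310)/(-1973 - 2486) = -212/(-4459) = -212*(-1/4459) = 212/4459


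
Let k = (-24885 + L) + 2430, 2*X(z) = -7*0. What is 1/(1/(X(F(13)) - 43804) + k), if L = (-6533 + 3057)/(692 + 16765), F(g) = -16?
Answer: -69516948/1561016910991 ≈ -4.4533e-5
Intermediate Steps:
X(z) = 0 (X(z) = (-7*0)/2 = (½)*0 = 0)
L = -316/1587 (L = -3476/17457 = -3476*1/17457 = -316/1587 ≈ -0.19912)
k = -35636401/1587 (k = (-24885 - 316/1587) + 2430 = -39492811/1587 + 2430 = -35636401/1587 ≈ -22455.)
1/(1/(X(F(13)) - 43804) + k) = 1/(1/(0 - 43804) - 35636401/1587) = 1/(1/(-43804) - 35636401/1587) = 1/(-1/43804 - 35636401/1587) = 1/(-1561016910991/69516948) = -69516948/1561016910991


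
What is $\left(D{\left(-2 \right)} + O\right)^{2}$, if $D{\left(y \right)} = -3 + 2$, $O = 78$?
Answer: $5929$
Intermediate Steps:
$D{\left(y \right)} = -1$
$\left(D{\left(-2 \right)} + O\right)^{2} = \left(-1 + 78\right)^{2} = 77^{2} = 5929$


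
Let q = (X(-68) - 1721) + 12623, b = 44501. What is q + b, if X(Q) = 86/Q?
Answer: 1883659/34 ≈ 55402.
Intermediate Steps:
q = 370625/34 (q = (86/(-68) - 1721) + 12623 = (86*(-1/68) - 1721) + 12623 = (-43/34 - 1721) + 12623 = -58557/34 + 12623 = 370625/34 ≈ 10901.)
q + b = 370625/34 + 44501 = 1883659/34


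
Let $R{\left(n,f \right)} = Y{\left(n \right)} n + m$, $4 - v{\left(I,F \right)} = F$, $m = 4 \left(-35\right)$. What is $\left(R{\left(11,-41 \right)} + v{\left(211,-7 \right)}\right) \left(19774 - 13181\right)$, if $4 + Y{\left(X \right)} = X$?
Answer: $-342836$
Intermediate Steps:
$m = -140$
$v{\left(I,F \right)} = 4 - F$
$Y{\left(X \right)} = -4 + X$
$R{\left(n,f \right)} = -140 + n \left(-4 + n\right)$ ($R{\left(n,f \right)} = \left(-4 + n\right) n - 140 = n \left(-4 + n\right) - 140 = -140 + n \left(-4 + n\right)$)
$\left(R{\left(11,-41 \right)} + v{\left(211,-7 \right)}\right) \left(19774 - 13181\right) = \left(\left(-140 + 11 \left(-4 + 11\right)\right) + \left(4 - -7\right)\right) \left(19774 - 13181\right) = \left(\left(-140 + 11 \cdot 7\right) + \left(4 + 7\right)\right) 6593 = \left(\left(-140 + 77\right) + 11\right) 6593 = \left(-63 + 11\right) 6593 = \left(-52\right) 6593 = -342836$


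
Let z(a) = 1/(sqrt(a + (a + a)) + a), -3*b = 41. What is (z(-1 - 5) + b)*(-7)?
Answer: 868/9 + 7*I*sqrt(2)/18 ≈ 96.444 + 0.54997*I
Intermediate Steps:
b = -41/3 (b = -1/3*41 = -41/3 ≈ -13.667)
z(a) = 1/(a + sqrt(3)*sqrt(a)) (z(a) = 1/(sqrt(a + 2*a) + a) = 1/(sqrt(3*a) + a) = 1/(sqrt(3)*sqrt(a) + a) = 1/(a + sqrt(3)*sqrt(a)))
(z(-1 - 5) + b)*(-7) = (1/((-1 - 5) + sqrt(3)*sqrt(-1 - 5)) - 41/3)*(-7) = (1/(-6 + sqrt(3)*sqrt(-6)) - 41/3)*(-7) = (1/(-6 + sqrt(3)*(I*sqrt(6))) - 41/3)*(-7) = (1/(-6 + 3*I*sqrt(2)) - 41/3)*(-7) = (-41/3 + 1/(-6 + 3*I*sqrt(2)))*(-7) = 287/3 - 7/(-6 + 3*I*sqrt(2))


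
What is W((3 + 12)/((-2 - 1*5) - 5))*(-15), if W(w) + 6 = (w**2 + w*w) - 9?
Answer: 1425/8 ≈ 178.13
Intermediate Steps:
W(w) = -15 + 2*w**2 (W(w) = -6 + ((w**2 + w*w) - 9) = -6 + ((w**2 + w**2) - 9) = -6 + (2*w**2 - 9) = -6 + (-9 + 2*w**2) = -15 + 2*w**2)
W((3 + 12)/((-2 - 1*5) - 5))*(-15) = (-15 + 2*((3 + 12)/((-2 - 1*5) - 5))**2)*(-15) = (-15 + 2*(15/((-2 - 5) - 5))**2)*(-15) = (-15 + 2*(15/(-7 - 5))**2)*(-15) = (-15 + 2*(15/(-12))**2)*(-15) = (-15 + 2*(15*(-1/12))**2)*(-15) = (-15 + 2*(-5/4)**2)*(-15) = (-15 + 2*(25/16))*(-15) = (-15 + 25/8)*(-15) = -95/8*(-15) = 1425/8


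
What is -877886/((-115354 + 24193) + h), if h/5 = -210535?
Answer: 438943/571918 ≈ 0.76749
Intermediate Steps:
h = -1052675 (h = 5*(-210535) = -1052675)
-877886/((-115354 + 24193) + h) = -877886/((-115354 + 24193) - 1052675) = -877886/(-91161 - 1052675) = -877886/(-1143836) = -877886*(-1/1143836) = 438943/571918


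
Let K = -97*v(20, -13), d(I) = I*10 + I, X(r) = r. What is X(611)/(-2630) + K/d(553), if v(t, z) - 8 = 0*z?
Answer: -5757593/15998290 ≈ -0.35989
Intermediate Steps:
d(I) = 11*I (d(I) = 10*I + I = 11*I)
v(t, z) = 8 (v(t, z) = 8 + 0*z = 8 + 0 = 8)
K = -776 (K = -97*8 = -776)
X(611)/(-2630) + K/d(553) = 611/(-2630) - 776/(11*553) = 611*(-1/2630) - 776/6083 = -611/2630 - 776*1/6083 = -611/2630 - 776/6083 = -5757593/15998290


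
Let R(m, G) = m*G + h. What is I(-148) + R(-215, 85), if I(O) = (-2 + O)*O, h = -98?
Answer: 3827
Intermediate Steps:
R(m, G) = -98 + G*m (R(m, G) = m*G - 98 = G*m - 98 = -98 + G*m)
I(O) = O*(-2 + O)
I(-148) + R(-215, 85) = -148*(-2 - 148) + (-98 + 85*(-215)) = -148*(-150) + (-98 - 18275) = 22200 - 18373 = 3827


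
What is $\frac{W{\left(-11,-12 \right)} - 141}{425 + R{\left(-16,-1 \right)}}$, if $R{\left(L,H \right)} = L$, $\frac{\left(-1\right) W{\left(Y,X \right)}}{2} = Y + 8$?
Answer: $- \frac{135}{409} \approx -0.33007$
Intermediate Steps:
$W{\left(Y,X \right)} = -16 - 2 Y$ ($W{\left(Y,X \right)} = - 2 \left(Y + 8\right) = - 2 \left(8 + Y\right) = -16 - 2 Y$)
$\frac{W{\left(-11,-12 \right)} - 141}{425 + R{\left(-16,-1 \right)}} = \frac{\left(-16 - -22\right) - 141}{425 - 16} = \frac{\left(-16 + 22\right) - 141}{409} = \left(6 - 141\right) \frac{1}{409} = \left(-135\right) \frac{1}{409} = - \frac{135}{409}$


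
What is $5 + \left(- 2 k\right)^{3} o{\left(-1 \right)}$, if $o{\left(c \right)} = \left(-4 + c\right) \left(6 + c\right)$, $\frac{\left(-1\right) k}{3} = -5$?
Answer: $675005$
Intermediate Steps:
$k = 15$ ($k = \left(-3\right) \left(-5\right) = 15$)
$5 + \left(- 2 k\right)^{3} o{\left(-1 \right)} = 5 + \left(\left(-2\right) 15\right)^{3} \left(-24 + \left(-1\right)^{2} + 2 \left(-1\right)\right) = 5 + \left(-30\right)^{3} \left(-24 + 1 - 2\right) = 5 - -675000 = 5 + 675000 = 675005$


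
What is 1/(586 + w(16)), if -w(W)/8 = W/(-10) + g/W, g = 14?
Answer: 5/2959 ≈ 0.0016898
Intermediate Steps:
w(W) = -112/W + 4*W/5 (w(W) = -8*(W/(-10) + 14/W) = -8*(W*(-1/10) + 14/W) = -8*(-W/10 + 14/W) = -8*(14/W - W/10) = -112/W + 4*W/5)
1/(586 + w(16)) = 1/(586 + (-112/16 + (4/5)*16)) = 1/(586 + (-112*1/16 + 64/5)) = 1/(586 + (-7 + 64/5)) = 1/(586 + 29/5) = 1/(2959/5) = 5/2959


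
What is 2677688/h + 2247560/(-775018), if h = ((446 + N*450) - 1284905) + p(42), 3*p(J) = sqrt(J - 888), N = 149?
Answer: -2928755022595491028/574321149694872875 - 2677688*I*sqrt(94)/1482084673375 ≈ -5.0995 - 1.7517e-5*I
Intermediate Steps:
p(J) = sqrt(-888 + J)/3 (p(J) = sqrt(J - 888)/3 = sqrt(-888 + J)/3)
h = -1217409 + I*sqrt(94) (h = ((446 + 149*450) - 1284905) + sqrt(-888 + 42)/3 = ((446 + 67050) - 1284905) + sqrt(-846)/3 = (67496 - 1284905) + (3*I*sqrt(94))/3 = -1217409 + I*sqrt(94) ≈ -1.2174e+6 + 9.6954*I)
2677688/h + 2247560/(-775018) = 2677688/(-1217409 + I*sqrt(94)) + 2247560/(-775018) = 2677688/(-1217409 + I*sqrt(94)) + 2247560*(-1/775018) = 2677688/(-1217409 + I*sqrt(94)) - 1123780/387509 = -1123780/387509 + 2677688/(-1217409 + I*sqrt(94))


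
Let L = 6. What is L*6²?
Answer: 216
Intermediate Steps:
L*6² = 6*6² = 6*36 = 216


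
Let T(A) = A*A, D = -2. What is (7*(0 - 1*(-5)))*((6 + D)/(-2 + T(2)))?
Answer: 70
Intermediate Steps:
T(A) = A**2
(7*(0 - 1*(-5)))*((6 + D)/(-2 + T(2))) = (7*(0 - 1*(-5)))*((6 - 2)/(-2 + 2**2)) = (7*(0 + 5))*(4/(-2 + 4)) = (7*5)*(4/2) = 35*(4*(1/2)) = 35*2 = 70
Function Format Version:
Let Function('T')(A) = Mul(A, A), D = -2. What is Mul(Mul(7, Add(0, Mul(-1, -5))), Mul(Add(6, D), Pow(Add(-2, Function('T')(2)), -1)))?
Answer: 70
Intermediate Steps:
Function('T')(A) = Pow(A, 2)
Mul(Mul(7, Add(0, Mul(-1, -5))), Mul(Add(6, D), Pow(Add(-2, Function('T')(2)), -1))) = Mul(Mul(7, Add(0, Mul(-1, -5))), Mul(Add(6, -2), Pow(Add(-2, Pow(2, 2)), -1))) = Mul(Mul(7, Add(0, 5)), Mul(4, Pow(Add(-2, 4), -1))) = Mul(Mul(7, 5), Mul(4, Pow(2, -1))) = Mul(35, Mul(4, Rational(1, 2))) = Mul(35, 2) = 70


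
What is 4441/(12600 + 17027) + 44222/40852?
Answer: 745794463/605161102 ≈ 1.2324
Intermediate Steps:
4441/(12600 + 17027) + 44222/40852 = 4441/29627 + 44222*(1/40852) = 4441*(1/29627) + 22111/20426 = 4441/29627 + 22111/20426 = 745794463/605161102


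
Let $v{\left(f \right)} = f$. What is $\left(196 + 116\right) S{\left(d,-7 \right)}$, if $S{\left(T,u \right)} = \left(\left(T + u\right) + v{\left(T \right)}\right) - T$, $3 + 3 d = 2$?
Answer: $-2288$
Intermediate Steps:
$d = - \frac{1}{3}$ ($d = -1 + \frac{1}{3} \cdot 2 = -1 + \frac{2}{3} = - \frac{1}{3} \approx -0.33333$)
$S{\left(T,u \right)} = T + u$ ($S{\left(T,u \right)} = \left(\left(T + u\right) + T\right) - T = \left(u + 2 T\right) - T = T + u$)
$\left(196 + 116\right) S{\left(d,-7 \right)} = \left(196 + 116\right) \left(- \frac{1}{3} - 7\right) = 312 \left(- \frac{22}{3}\right) = -2288$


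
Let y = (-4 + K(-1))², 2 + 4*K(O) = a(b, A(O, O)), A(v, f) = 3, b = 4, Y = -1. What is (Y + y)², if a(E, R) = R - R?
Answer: 5929/16 ≈ 370.56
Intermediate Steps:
a(E, R) = 0
K(O) = -½ (K(O) = -½ + (¼)*0 = -½ + 0 = -½)
y = 81/4 (y = (-4 - ½)² = (-9/2)² = 81/4 ≈ 20.250)
(Y + y)² = (-1 + 81/4)² = (77/4)² = 5929/16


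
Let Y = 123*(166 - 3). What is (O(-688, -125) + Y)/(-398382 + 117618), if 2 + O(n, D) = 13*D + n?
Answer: -8867/140382 ≈ -0.063163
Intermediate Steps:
O(n, D) = -2 + n + 13*D (O(n, D) = -2 + (13*D + n) = -2 + (n + 13*D) = -2 + n + 13*D)
Y = 20049 (Y = 123*163 = 20049)
(O(-688, -125) + Y)/(-398382 + 117618) = ((-2 - 688 + 13*(-125)) + 20049)/(-398382 + 117618) = ((-2 - 688 - 1625) + 20049)/(-280764) = (-2315 + 20049)*(-1/280764) = 17734*(-1/280764) = -8867/140382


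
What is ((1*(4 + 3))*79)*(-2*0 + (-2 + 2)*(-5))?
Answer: 0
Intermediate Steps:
((1*(4 + 3))*79)*(-2*0 + (-2 + 2)*(-5)) = ((1*7)*79)*(0 + 0*(-5)) = (7*79)*(0 + 0) = 553*0 = 0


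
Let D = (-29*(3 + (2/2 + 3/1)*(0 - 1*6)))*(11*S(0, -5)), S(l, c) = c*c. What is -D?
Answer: -167475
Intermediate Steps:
S(l, c) = c²
D = 167475 (D = (-29*(3 + (2/2 + 3/1)*(0 - 1*6)))*(11*(-5)²) = (-29*(3 + (2*(½) + 3*1)*(0 - 6)))*(11*25) = -29*(3 + (1 + 3)*(-6))*275 = -29*(3 + 4*(-6))*275 = -29*(3 - 24)*275 = -29*(-21)*275 = 609*275 = 167475)
-D = -1*167475 = -167475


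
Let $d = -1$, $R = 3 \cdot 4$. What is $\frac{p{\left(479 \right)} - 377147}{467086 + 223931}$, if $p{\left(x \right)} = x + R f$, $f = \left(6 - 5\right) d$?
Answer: $- \frac{125560}{230339} \approx -0.54511$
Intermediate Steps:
$R = 12$
$f = -1$ ($f = \left(6 - 5\right) \left(-1\right) = 1 \left(-1\right) = -1$)
$p{\left(x \right)} = -12 + x$ ($p{\left(x \right)} = x + 12 \left(-1\right) = x - 12 = -12 + x$)
$\frac{p{\left(479 \right)} - 377147}{467086 + 223931} = \frac{\left(-12 + 479\right) - 377147}{467086 + 223931} = \frac{467 - 377147}{691017} = \left(-376680\right) \frac{1}{691017} = - \frac{125560}{230339}$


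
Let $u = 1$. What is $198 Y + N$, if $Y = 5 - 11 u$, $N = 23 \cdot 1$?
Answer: $-1165$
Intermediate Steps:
$N = 23$
$Y = -6$ ($Y = 5 - 11 = -6$)
$198 Y + N = 198 \left(-6\right) + 23 = -1188 + 23 = -1165$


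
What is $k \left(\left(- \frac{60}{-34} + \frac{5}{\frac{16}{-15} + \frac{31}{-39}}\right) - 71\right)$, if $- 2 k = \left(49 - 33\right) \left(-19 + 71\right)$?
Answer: $\frac{61543872}{2057} \approx 29919.0$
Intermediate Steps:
$k = -416$ ($k = - \frac{\left(49 - 33\right) \left(-19 + 71\right)}{2} = - \frac{\left(49 - 33\right) 52}{2} = - \frac{16 \cdot 52}{2} = \left(- \frac{1}{2}\right) 832 = -416$)
$k \left(\left(- \frac{60}{-34} + \frac{5}{\frac{16}{-15} + \frac{31}{-39}}\right) - 71\right) = - 416 \left(\left(- \frac{60}{-34} + \frac{5}{\frac{16}{-15} + \frac{31}{-39}}\right) - 71\right) = - 416 \left(\left(\left(-60\right) \left(- \frac{1}{34}\right) + \frac{5}{16 \left(- \frac{1}{15}\right) + 31 \left(- \frac{1}{39}\right)}\right) - 71\right) = - 416 \left(\left(\frac{30}{17} + \frac{5}{- \frac{16}{15} - \frac{31}{39}}\right) - 71\right) = - 416 \left(\left(\frac{30}{17} + \frac{5}{- \frac{121}{65}}\right) - 71\right) = - 416 \left(\left(\frac{30}{17} + 5 \left(- \frac{65}{121}\right)\right) - 71\right) = - 416 \left(\left(\frac{30}{17} - \frac{325}{121}\right) - 71\right) = - 416 \left(- \frac{1895}{2057} - 71\right) = \left(-416\right) \left(- \frac{147942}{2057}\right) = \frac{61543872}{2057}$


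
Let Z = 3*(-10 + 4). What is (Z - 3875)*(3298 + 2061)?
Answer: -20862587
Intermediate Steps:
Z = -18 (Z = 3*(-6) = -18)
(Z - 3875)*(3298 + 2061) = (-18 - 3875)*(3298 + 2061) = -3893*5359 = -20862587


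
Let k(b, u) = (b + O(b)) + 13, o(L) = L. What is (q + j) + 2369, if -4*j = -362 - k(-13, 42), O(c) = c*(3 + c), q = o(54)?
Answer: 2546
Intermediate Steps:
q = 54
k(b, u) = 13 + b + b*(3 + b) (k(b, u) = (b + b*(3 + b)) + 13 = 13 + b + b*(3 + b))
j = 123 (j = -(-362 - (13 - 13 - 13*(3 - 13)))/4 = -(-362 - (13 - 13 - 13*(-10)))/4 = -(-362 - (13 - 13 + 130))/4 = -(-362 - 1*130)/4 = -(-362 - 130)/4 = -¼*(-492) = 123)
(q + j) + 2369 = (54 + 123) + 2369 = 177 + 2369 = 2546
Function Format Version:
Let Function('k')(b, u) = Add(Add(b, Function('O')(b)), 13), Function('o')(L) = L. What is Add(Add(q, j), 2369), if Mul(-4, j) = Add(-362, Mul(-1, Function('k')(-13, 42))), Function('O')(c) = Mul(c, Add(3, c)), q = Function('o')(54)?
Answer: 2546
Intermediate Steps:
q = 54
Function('k')(b, u) = Add(13, b, Mul(b, Add(3, b))) (Function('k')(b, u) = Add(Add(b, Mul(b, Add(3, b))), 13) = Add(13, b, Mul(b, Add(3, b))))
j = 123 (j = Mul(Rational(-1, 4), Add(-362, Mul(-1, Add(13, -13, Mul(-13, Add(3, -13)))))) = Mul(Rational(-1, 4), Add(-362, Mul(-1, Add(13, -13, Mul(-13, -10))))) = Mul(Rational(-1, 4), Add(-362, Mul(-1, Add(13, -13, 130)))) = Mul(Rational(-1, 4), Add(-362, Mul(-1, 130))) = Mul(Rational(-1, 4), Add(-362, -130)) = Mul(Rational(-1, 4), -492) = 123)
Add(Add(q, j), 2369) = Add(Add(54, 123), 2369) = Add(177, 2369) = 2546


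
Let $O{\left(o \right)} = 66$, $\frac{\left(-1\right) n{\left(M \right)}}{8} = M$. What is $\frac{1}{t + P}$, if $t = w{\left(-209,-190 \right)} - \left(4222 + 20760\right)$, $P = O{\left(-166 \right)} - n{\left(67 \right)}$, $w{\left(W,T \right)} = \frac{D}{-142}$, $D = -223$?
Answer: $- \frac{142}{3461737} \approx -4.102 \cdot 10^{-5}$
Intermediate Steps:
$n{\left(M \right)} = - 8 M$
$w{\left(W,T \right)} = \frac{223}{142}$ ($w{\left(W,T \right)} = - \frac{223}{-142} = \left(-223\right) \left(- \frac{1}{142}\right) = \frac{223}{142}$)
$P = 602$ ($P = 66 - \left(-8\right) 67 = 66 - -536 = 66 + 536 = 602$)
$t = - \frac{3547221}{142}$ ($t = \frac{223}{142} - \left(4222 + 20760\right) = \frac{223}{142} - 24982 = - \frac{3547221}{142} \approx -24980.0$)
$\frac{1}{t + P} = \frac{1}{- \frac{3547221}{142} + 602} = \frac{1}{- \frac{3461737}{142}} = - \frac{142}{3461737}$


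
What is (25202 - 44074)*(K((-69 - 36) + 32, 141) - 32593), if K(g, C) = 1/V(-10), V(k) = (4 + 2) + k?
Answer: 615099814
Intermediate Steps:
V(k) = 6 + k
K(g, C) = -1/4 (K(g, C) = 1/(6 - 10) = 1/(-4) = -1/4)
(25202 - 44074)*(K((-69 - 36) + 32, 141) - 32593) = (25202 - 44074)*(-1/4 - 32593) = -18872*(-130373/4) = 615099814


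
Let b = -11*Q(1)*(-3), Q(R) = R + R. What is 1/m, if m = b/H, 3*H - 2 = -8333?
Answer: -2777/66 ≈ -42.076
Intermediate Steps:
Q(R) = 2*R
b = 66 (b = -22*(-3) = 66)
H = -2777 (H = ⅔ + (⅓)*(-8333) = ⅔ - 8333/3 = -2777)
m = -66/2777 (m = 66/(-2777) = 66*(-1/2777) = -66/2777 ≈ -0.023767)
1/m = 1/(-66/2777) = -2777/66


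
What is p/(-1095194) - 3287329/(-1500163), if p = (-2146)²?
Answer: -1654230834841/821484758311 ≈ -2.0137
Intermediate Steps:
p = 4605316
p/(-1095194) - 3287329/(-1500163) = 4605316/(-1095194) - 3287329/(-1500163) = 4605316*(-1/1095194) - 3287329*(-1/1500163) = -2302658/547597 + 3287329/1500163 = -1654230834841/821484758311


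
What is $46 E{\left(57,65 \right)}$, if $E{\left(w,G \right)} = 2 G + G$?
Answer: $8970$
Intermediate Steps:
$E{\left(w,G \right)} = 3 G$
$46 E{\left(57,65 \right)} = 46 \cdot 3 \cdot 65 = 46 \cdot 195 = 8970$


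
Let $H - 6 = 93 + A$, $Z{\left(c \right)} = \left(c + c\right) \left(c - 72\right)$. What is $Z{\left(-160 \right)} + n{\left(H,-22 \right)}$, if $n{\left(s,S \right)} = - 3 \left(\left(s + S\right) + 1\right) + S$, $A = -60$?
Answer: $74164$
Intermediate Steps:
$Z{\left(c \right)} = 2 c \left(-72 + c\right)$
$H = 39$ ($H = 6 + \left(93 - 60\right) = 6 + 33 = 39$)
$n{\left(s,S \right)} = -3 - 3 s - 2 S$ ($n{\left(s,S \right)} = - 3 \left(\left(S + s\right) + 1\right) + S = - 3 \left(1 + S + s\right) + S = \left(-3 - 3 S - 3 s\right) + S = -3 - 3 s - 2 S$)
$Z{\left(-160 \right)} + n{\left(H,-22 \right)} = 2 \left(-160\right) \left(-72 - 160\right) - 76 = 2 \left(-160\right) \left(-232\right) - 76 = 74240 - 76 = 74164$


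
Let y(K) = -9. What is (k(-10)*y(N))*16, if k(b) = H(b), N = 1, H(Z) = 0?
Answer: 0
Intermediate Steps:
k(b) = 0
(k(-10)*y(N))*16 = (0*(-9))*16 = 0*16 = 0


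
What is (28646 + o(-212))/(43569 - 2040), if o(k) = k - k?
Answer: 28646/41529 ≈ 0.68978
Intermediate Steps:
o(k) = 0
(28646 + o(-212))/(43569 - 2040) = (28646 + 0)/(43569 - 2040) = 28646/41529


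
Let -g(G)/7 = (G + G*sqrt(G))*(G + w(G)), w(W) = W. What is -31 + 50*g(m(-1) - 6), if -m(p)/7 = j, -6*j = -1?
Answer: -323854/9 - 323575*I*sqrt(258)/54 ≈ -35984.0 - 96248.0*I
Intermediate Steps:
j = 1/6 (j = -1/6*(-1) = 1/6 ≈ 0.16667)
m(p) = -7/6 (m(p) = -7*1/6 = -7/6)
g(G) = -14*G*(G + G**(3/2)) (g(G) = -7*(G + G*sqrt(G))*(G + G) = -7*(G + G**(3/2))*2*G = -14*G*(G + G**(3/2)))
-31 + 50*g(m(-1) - 6) = -31 + 50*(-14*(-7/6 - 6)**2 - 14*(-7/6 - 6)**(5/2)) = -31 + 50*(-14*(-43/6)**2 - 12943*I*sqrt(258)/108) = -31 + 50*(-14*1849/36 - 12943*I*sqrt(258)/108) = -31 + 50*(-12943/18 - 12943*I*sqrt(258)/108) = -31 + (-323575/9 - 323575*I*sqrt(258)/54) = -323854/9 - 323575*I*sqrt(258)/54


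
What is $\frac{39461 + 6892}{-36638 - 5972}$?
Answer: $- \frac{46353}{42610} \approx -1.0878$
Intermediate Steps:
$\frac{39461 + 6892}{-36638 - 5972} = \frac{46353}{-42610} = 46353 \left(- \frac{1}{42610}\right) = - \frac{46353}{42610}$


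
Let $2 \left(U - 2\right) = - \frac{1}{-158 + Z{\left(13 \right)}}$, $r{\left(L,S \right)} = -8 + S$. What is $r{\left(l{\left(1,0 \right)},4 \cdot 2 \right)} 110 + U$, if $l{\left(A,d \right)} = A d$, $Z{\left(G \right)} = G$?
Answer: $\frac{581}{290} \approx 2.0034$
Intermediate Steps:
$U = \frac{581}{290}$ ($U = 2 + \frac{\left(-1\right) \frac{1}{-158 + 13}}{2} = 2 + \frac{\left(-1\right) \frac{1}{-145}}{2} = 2 + \frac{\left(-1\right) \left(- \frac{1}{145}\right)}{2} = 2 + \frac{1}{2} \cdot \frac{1}{145} = 2 + \frac{1}{290} = \frac{581}{290} \approx 2.0034$)
$r{\left(l{\left(1,0 \right)},4 \cdot 2 \right)} 110 + U = \left(-8 + 4 \cdot 2\right) 110 + \frac{581}{290} = \left(-8 + 8\right) 110 + \frac{581}{290} = 0 \cdot 110 + \frac{581}{290} = 0 + \frac{581}{290} = \frac{581}{290}$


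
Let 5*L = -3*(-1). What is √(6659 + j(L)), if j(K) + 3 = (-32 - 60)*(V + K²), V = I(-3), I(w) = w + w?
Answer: 2*√44843/5 ≈ 84.705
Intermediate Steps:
I(w) = 2*w
V = -6 (V = 2*(-3) = -6)
L = ⅗ (L = (-3*(-1))/5 = (⅕)*3 = ⅗ ≈ 0.60000)
j(K) = 549 - 92*K² (j(K) = -3 + (-32 - 60)*(-6 + K²) = -3 - 92*(-6 + K²) = -3 + (552 - 92*K²) = 549 - 92*K²)
√(6659 + j(L)) = √(6659 + (549 - 92*(⅗)²)) = √(6659 + (549 - 92*9/25)) = √(6659 + (549 - 828/25)) = √(6659 + 12897/25) = √(179372/25) = 2*√44843/5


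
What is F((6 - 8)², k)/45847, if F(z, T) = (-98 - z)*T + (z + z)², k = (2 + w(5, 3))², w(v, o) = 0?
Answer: -344/45847 ≈ -0.0075032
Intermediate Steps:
k = 4 (k = (2 + 0)² = 2² = 4)
F(z, T) = 4*z² + T*(-98 - z) (F(z, T) = T*(-98 - z) + (2*z)² = T*(-98 - z) + 4*z² = 4*z² + T*(-98 - z))
F((6 - 8)², k)/45847 = (-98*4 + 4*((6 - 8)²)² - 1*4*(6 - 8)²)/45847 = (-392 + 4*((-2)²)² - 1*4*(-2)²)*(1/45847) = (-392 + 4*4² - 1*4*4)*(1/45847) = (-392 + 4*16 - 16)*(1/45847) = (-392 + 64 - 16)*(1/45847) = -344*1/45847 = -344/45847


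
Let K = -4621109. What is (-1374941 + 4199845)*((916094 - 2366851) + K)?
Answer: -17152438550864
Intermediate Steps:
(-1374941 + 4199845)*((916094 - 2366851) + K) = (-1374941 + 4199845)*((916094 - 2366851) - 4621109) = 2824904*(-1450757 - 4621109) = 2824904*(-6071866) = -17152438550864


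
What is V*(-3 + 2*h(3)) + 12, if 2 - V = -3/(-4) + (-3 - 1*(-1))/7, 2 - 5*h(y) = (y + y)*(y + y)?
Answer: -1889/140 ≈ -13.493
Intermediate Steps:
h(y) = 2/5 - 4*y**2/5 (h(y) = 2/5 - (y + y)*(y + y)/5 = 2/5 - 2*y*2*y/5 = 2/5 - 4*y**2/5)
V = 43/28 (V = 2 - (-3/(-4) + (-3 - 1*(-1))/7) = 2 - (-3*(-1/4) + (-3 + 1)*(1/7)) = 2 - (3/4 - 2*1/7) = 2 - (3/4 - 2/7) = 2 - 1*13/28 = 2 - 13/28 = 43/28 ≈ 1.5357)
V*(-3 + 2*h(3)) + 12 = 43*(-3 + 2*(2/5 - 4/5*3**2))/28 + 12 = 43*(-3 + 2*(2/5 - 4/5*9))/28 + 12 = 43*(-3 + 2*(2/5 - 36/5))/28 + 12 = 43*(-3 + 2*(-34/5))/28 + 12 = 43*(-3 - 68/5)/28 + 12 = (43/28)*(-83/5) + 12 = -3569/140 + 12 = -1889/140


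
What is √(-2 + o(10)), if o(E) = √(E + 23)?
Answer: √(-2 + √33) ≈ 1.9351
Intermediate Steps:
o(E) = √(23 + E)
√(-2 + o(10)) = √(-2 + √(23 + 10)) = √(-2 + √33)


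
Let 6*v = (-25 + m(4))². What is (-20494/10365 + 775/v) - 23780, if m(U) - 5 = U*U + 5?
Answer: -198302944/10365 ≈ -19132.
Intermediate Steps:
m(U) = 10 + U² (m(U) = 5 + (U*U + 5) = 5 + (U² + 5) = 5 + (5 + U²) = 10 + U²)
v = ⅙ (v = (-25 + (10 + 4²))²/6 = (-25 + (10 + 16))²/6 = (-25 + 26)²/6 = (⅙)*1² = (⅙)*1 = ⅙ ≈ 0.16667)
(-20494/10365 + 775/v) - 23780 = (-20494/10365 + 775/(⅙)) - 23780 = (-20494*1/10365 + 775*6) - 23780 = (-20494/10365 + 4650) - 23780 = 48176756/10365 - 23780 = -198302944/10365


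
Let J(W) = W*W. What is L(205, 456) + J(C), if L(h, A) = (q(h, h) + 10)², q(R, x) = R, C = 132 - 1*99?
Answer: 47314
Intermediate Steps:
C = 33 (C = 132 - 99 = 33)
J(W) = W²
L(h, A) = (10 + h)² (L(h, A) = (h + 10)² = (10 + h)²)
L(205, 456) + J(C) = (10 + 205)² + 33² = 215² + 1089 = 46225 + 1089 = 47314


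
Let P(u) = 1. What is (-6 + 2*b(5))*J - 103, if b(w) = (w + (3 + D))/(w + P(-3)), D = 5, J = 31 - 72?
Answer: -104/3 ≈ -34.667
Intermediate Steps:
J = -41
b(w) = (8 + w)/(1 + w) (b(w) = (w + (3 + 5))/(w + 1) = (w + 8)/(1 + w) = (8 + w)/(1 + w))
(-6 + 2*b(5))*J - 103 = (-6 + 2*((8 + 5)/(1 + 5)))*(-41) - 103 = (-6 + 2*(13/6))*(-41) - 103 = (-6 + 13/3)*(-41) - 103 = -5/3*(-41) - 103 = 205/3 - 103 = -104/3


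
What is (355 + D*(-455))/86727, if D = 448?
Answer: -203485/86727 ≈ -2.3463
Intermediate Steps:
(355 + D*(-455))/86727 = (355 + 448*(-455))/86727 = (355 - 203840)*(1/86727) = -203485*1/86727 = -203485/86727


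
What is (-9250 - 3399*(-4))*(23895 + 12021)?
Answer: 156090936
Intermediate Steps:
(-9250 - 3399*(-4))*(23895 + 12021) = (-9250 + 13596)*35916 = 4346*35916 = 156090936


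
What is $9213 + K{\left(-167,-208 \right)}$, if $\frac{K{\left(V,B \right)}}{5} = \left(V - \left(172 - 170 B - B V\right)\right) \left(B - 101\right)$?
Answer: $1497048$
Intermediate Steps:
$K{\left(V,B \right)} = 5 \left(-101 + B\right) \left(-172 + V + 170 B + B V\right)$ ($K{\left(V,B \right)} = 5 \left(V - \left(172 - 170 B - B V\right)\right) \left(B - 101\right) = 5 \left(V - \left(172 - 170 B - B V\right)\right) \left(-101 + B\right) = 5 \left(V + \left(-172 + 170 B + B V\right)\right) \left(-101 + B\right) = 5 \left(-172 + V + 170 B + B V\right) \left(-101 + B\right) = 5 \left(-101 + B\right) \left(-172 + V + 170 B + B V\right)$)
$9213 + K{\left(-167,-208 \right)} = 9213 + \left(86860 - -18035680 - -84335 + 850 \left(-208\right)^{2} - \left(-104000\right) \left(-167\right) + 5 \left(-167\right) \left(-208\right)^{2}\right) = 9213 + \left(86860 + 18035680 + 84335 + 850 \cdot 43264 - 17368000 + 5 \left(-167\right) 43264\right) = 9213 + \left(86860 + 18035680 + 84335 + 36774400 - 17368000 - 36125440\right) = 9213 + 1487835 = 1497048$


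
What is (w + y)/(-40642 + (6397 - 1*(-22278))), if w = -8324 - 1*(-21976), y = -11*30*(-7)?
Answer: -15962/11967 ≈ -1.3338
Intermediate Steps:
y = 2310 (y = -330*(-7) = 2310)
w = 13652 (w = -8324 + 21976 = 13652)
(w + y)/(-40642 + (6397 - 1*(-22278))) = (13652 + 2310)/(-40642 + (6397 - 1*(-22278))) = 15962/(-40642 + (6397 + 22278)) = 15962/(-40642 + 28675) = 15962/(-11967) = 15962*(-1/11967) = -15962/11967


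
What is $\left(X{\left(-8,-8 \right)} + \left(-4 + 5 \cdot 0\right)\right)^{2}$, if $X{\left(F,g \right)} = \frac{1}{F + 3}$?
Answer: $\frac{441}{25} \approx 17.64$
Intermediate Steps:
$X{\left(F,g \right)} = \frac{1}{3 + F}$
$\left(X{\left(-8,-8 \right)} + \left(-4 + 5 \cdot 0\right)\right)^{2} = \left(\frac{1}{3 - 8} + \left(-4 + 5 \cdot 0\right)\right)^{2} = \left(\frac{1}{-5} + \left(-4 + 0\right)\right)^{2} = \left(- \frac{1}{5} - 4\right)^{2} = \left(- \frac{21}{5}\right)^{2} = \frac{441}{25}$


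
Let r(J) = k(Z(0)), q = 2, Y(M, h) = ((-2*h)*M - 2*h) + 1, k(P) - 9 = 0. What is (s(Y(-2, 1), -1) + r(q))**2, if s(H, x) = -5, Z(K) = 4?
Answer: 16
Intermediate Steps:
k(P) = 9 (k(P) = 9 + 0 = 9)
Y(M, h) = 1 - 2*h - 2*M*h (Y(M, h) = (-2*M*h - 2*h) + 1 = (-2*h - 2*M*h) + 1 = 1 - 2*h - 2*M*h)
r(J) = 9
(s(Y(-2, 1), -1) + r(q))**2 = (-5 + 9)**2 = 4**2 = 16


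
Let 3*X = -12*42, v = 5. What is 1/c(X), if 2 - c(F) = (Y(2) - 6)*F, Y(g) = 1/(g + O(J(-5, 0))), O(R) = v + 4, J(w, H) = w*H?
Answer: -11/10898 ≈ -0.0010094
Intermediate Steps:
J(w, H) = H*w
O(R) = 9 (O(R) = 5 + 4 = 9)
Y(g) = 1/(9 + g) (Y(g) = 1/(g + 9) = 1/(9 + g))
X = -168 (X = (-12*42)/3 = (1/3)*(-504) = -168)
c(F) = 2 + 65*F/11 (c(F) = 2 - (1/(9 + 2) - 6)*F = 2 - (1/11 - 6)*F = 2 - (-65)*F/11 = 2 + 65*F/11)
1/c(X) = 1/(2 + (65/11)*(-168)) = 1/(2 - 10920/11) = 1/(-10898/11) = -11/10898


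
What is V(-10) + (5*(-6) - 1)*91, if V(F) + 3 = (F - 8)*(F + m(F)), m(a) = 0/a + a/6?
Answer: -2614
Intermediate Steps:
m(a) = a/6 (m(a) = 0 + a*(⅙) = 0 + a/6 = a/6)
V(F) = -3 + 7*F*(-8 + F)/6 (V(F) = -3 + (F - 8)*(F + F/6) = -3 + (-8 + F)*(7*F/6) = -3 + 7*F*(-8 + F)/6)
V(-10) + (5*(-6) - 1)*91 = (-3 - 28/3*(-10) + (7/6)*(-10)²) + (5*(-6) - 1)*91 = (-3 + 280/3 + (7/6)*100) + (-30 - 1)*91 = (-3 + 280/3 + 350/3) - 31*91 = 207 - 2821 = -2614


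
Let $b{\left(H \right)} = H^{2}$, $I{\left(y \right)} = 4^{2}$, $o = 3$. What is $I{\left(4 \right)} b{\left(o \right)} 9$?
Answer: $1296$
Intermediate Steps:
$I{\left(y \right)} = 16$
$I{\left(4 \right)} b{\left(o \right)} 9 = 16 \cdot 3^{2} \cdot 9 = 16 \cdot 9 \cdot 9 = 144 \cdot 9 = 1296$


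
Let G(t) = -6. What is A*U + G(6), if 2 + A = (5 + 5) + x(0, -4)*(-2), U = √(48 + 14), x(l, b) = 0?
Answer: -6 + 8*√62 ≈ 56.992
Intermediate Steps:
U = √62 ≈ 7.8740
A = 8 (A = -2 + ((5 + 5) + 0*(-2)) = -2 + (10 + 0) = -2 + 10 = 8)
A*U + G(6) = 8*√62 - 6 = -6 + 8*√62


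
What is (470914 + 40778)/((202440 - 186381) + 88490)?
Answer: 511692/104549 ≈ 4.8943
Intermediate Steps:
(470914 + 40778)/((202440 - 186381) + 88490) = 511692/(16059 + 88490) = 511692/104549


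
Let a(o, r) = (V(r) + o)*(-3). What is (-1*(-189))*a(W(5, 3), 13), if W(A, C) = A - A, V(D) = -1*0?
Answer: 0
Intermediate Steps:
V(D) = 0
W(A, C) = 0
a(o, r) = -3*o (a(o, r) = (0 + o)*(-3) = o*(-3) = -3*o)
(-1*(-189))*a(W(5, 3), 13) = (-1*(-189))*(-3*0) = 189*0 = 0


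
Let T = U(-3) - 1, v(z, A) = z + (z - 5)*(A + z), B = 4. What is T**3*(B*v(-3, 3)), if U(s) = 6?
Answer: -1500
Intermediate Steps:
v(z, A) = z + (-5 + z)*(A + z)
T = 5 (T = 6 - 1 = 5)
T**3*(B*v(-3, 3)) = 5**3*(4*((-3)**2 - 5*3 - 4*(-3) + 3*(-3))) = 125*(4*(9 - 15 + 12 - 9)) = 125*(4*(-3)) = 125*(-12) = -1500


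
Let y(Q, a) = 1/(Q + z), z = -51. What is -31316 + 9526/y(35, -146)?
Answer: -183732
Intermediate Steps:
y(Q, a) = 1/(-51 + Q) (y(Q, a) = 1/(Q - 51) = 1/(-51 + Q))
-31316 + 9526/y(35, -146) = -31316 + 9526/(1/(-51 + 35)) = -31316 + 9526/(1/(-16)) = -31316 + 9526/(-1/16) = -31316 + 9526*(-16) = -31316 - 152416 = -183732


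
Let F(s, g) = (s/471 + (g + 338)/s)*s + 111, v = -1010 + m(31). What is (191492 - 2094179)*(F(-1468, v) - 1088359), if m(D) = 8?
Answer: 323915038210912/157 ≈ 2.0632e+12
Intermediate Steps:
v = -1002 (v = -1010 + 8 = -1002)
F(s, g) = 111 + s*(s/471 + (338 + g)/s) (F(s, g) = (s*(1/471) + (338 + g)/s)*s + 111 = (s/471 + (338 + g)/s)*s + 111 = s*(s/471 + (338 + g)/s) + 111 = 111 + s*(s/471 + (338 + g)/s))
(191492 - 2094179)*(F(-1468, v) - 1088359) = (191492 - 2094179)*((449 - 1002 + (1/471)*(-1468)²) - 1088359) = -1902687*((449 - 1002 + (1/471)*2155024) - 1088359) = -1902687*((449 - 1002 + 2155024/471) - 1088359) = -1902687*(1894561/471 - 1088359) = -1902687*(-510722528/471) = 323915038210912/157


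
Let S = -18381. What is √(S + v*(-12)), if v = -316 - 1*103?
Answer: I*√13353 ≈ 115.56*I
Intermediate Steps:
v = -419 (v = -316 - 103 = -419)
√(S + v*(-12)) = √(-18381 - 419*(-12)) = √(-18381 + 5028) = √(-13353) = I*√13353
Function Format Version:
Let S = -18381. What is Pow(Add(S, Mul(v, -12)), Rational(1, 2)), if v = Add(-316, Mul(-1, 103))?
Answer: Mul(I, Pow(13353, Rational(1, 2))) ≈ Mul(115.56, I)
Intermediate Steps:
v = -419 (v = Add(-316, -103) = -419)
Pow(Add(S, Mul(v, -12)), Rational(1, 2)) = Pow(Add(-18381, Mul(-419, -12)), Rational(1, 2)) = Pow(Add(-18381, 5028), Rational(1, 2)) = Pow(-13353, Rational(1, 2)) = Mul(I, Pow(13353, Rational(1, 2)))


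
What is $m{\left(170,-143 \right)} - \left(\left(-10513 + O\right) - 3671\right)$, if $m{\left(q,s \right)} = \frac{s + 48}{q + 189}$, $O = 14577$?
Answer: $- \frac{141182}{359} \approx -393.26$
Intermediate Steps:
$m{\left(q,s \right)} = \frac{48 + s}{189 + q}$
$m{\left(170,-143 \right)} - \left(\left(-10513 + O\right) - 3671\right) = \frac{48 - 143}{189 + 170} - \left(\left(-10513 + 14577\right) - 3671\right) = \frac{1}{359} \left(-95\right) - \left(4064 - 3671\right) = \frac{1}{359} \left(-95\right) - 393 = - \frac{95}{359} - 393 = - \frac{141182}{359}$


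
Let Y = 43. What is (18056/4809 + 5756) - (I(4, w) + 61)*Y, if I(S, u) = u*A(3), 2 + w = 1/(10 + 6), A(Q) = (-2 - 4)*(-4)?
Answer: 49400497/9618 ≈ 5136.3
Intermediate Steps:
A(Q) = 24 (A(Q) = -6*(-4) = 24)
w = -31/16 (w = -2 + 1/(10 + 6) = -2 + 1/16 = -31/16 ≈ -1.9375)
I(S, u) = 24*u (I(S, u) = u*24 = 24*u)
(18056/4809 + 5756) - (I(4, w) + 61)*Y = (18056/4809 + 5756) - (24*(-31/16) + 61)*43 = (18056*(1/4809) + 5756) - (-93/2 + 61)*43 = (18056/4809 + 5756) - 29*43/2 = 27698660/4809 - 1*1247/2 = 27698660/4809 - 1247/2 = 49400497/9618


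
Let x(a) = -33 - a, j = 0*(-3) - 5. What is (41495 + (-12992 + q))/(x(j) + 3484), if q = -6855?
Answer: 451/72 ≈ 6.2639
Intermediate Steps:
j = -5 (j = 0 - 5 = -5)
(41495 + (-12992 + q))/(x(j) + 3484) = (41495 + (-12992 - 6855))/((-33 - 1*(-5)) + 3484) = (41495 - 19847)/((-33 + 5) + 3484) = 21648/(-28 + 3484) = 21648/3456 = 21648*(1/3456) = 451/72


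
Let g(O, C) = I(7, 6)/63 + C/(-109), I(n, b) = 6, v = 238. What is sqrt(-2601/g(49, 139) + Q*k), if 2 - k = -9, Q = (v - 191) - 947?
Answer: 3*I*sqrt(6238172879)/2701 ≈ 87.725*I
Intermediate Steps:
Q = -900 (Q = (238 - 191) - 947 = 47 - 947 = -900)
k = 11 (k = 2 - 1*(-9) = 2 + 9 = 11)
g(O, C) = 2/21 - C/109 (g(O, C) = 6/63 + C/(-109) = 6*(1/63) + C*(-1/109) = 2/21 - C/109)
sqrt(-2601/g(49, 139) + Q*k) = sqrt(-2601/(2/21 - 1/109*139) - 900*11) = sqrt(-2601/(2/21 - 139/109) - 9900) = sqrt(-2601/(-2701/2289) - 9900) = sqrt(-2601*(-2289/2701) - 9900) = sqrt(5953689/2701 - 9900) = sqrt(-20786211/2701) = 3*I*sqrt(6238172879)/2701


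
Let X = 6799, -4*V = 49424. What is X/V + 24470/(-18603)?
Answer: -428833117/229858668 ≈ -1.8656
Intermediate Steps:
V = -12356 (V = -¼*49424 = -12356)
X/V + 24470/(-18603) = 6799/(-12356) + 24470/(-18603) = 6799*(-1/12356) + 24470*(-1/18603) = -6799/12356 - 24470/18603 = -428833117/229858668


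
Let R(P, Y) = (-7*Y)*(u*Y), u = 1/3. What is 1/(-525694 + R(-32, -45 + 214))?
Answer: -3/1777009 ≈ -1.6882e-6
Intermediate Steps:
u = 1/3 ≈ 0.33333
R(P, Y) = -7*Y**2/3 (R(P, Y) = (-7*Y)*(Y/3) = -7*Y**2/3)
1/(-525694 + R(-32, -45 + 214)) = 1/(-525694 - 7*(-45 + 214)**2/3) = 1/(-525694 - 7/3*169**2) = 1/(-525694 - 7/3*28561) = 1/(-525694 - 199927/3) = 1/(-1777009/3) = -3/1777009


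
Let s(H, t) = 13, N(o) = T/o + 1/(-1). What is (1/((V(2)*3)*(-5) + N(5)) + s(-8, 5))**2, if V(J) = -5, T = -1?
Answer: 23059204/136161 ≈ 169.35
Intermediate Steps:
N(o) = -1 - 1/o (N(o) = -1/o + 1/(-1) = -1/o + 1*(-1) = -1/o - 1 = -1 - 1/o)
(1/((V(2)*3)*(-5) + N(5)) + s(-8, 5))**2 = (1/(-5*3*(-5) + (-1 - 1*5)/5) + 13)**2 = (1/(-15*(-5) + (-1 - 5)/5) + 13)**2 = (1/(75 + (1/5)*(-6)) + 13)**2 = (1/(75 - 6/5) + 13)**2 = (1/(369/5) + 13)**2 = (5/369 + 13)**2 = (4802/369)**2 = 23059204/136161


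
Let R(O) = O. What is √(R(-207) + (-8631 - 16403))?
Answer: I*√25241 ≈ 158.87*I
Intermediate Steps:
√(R(-207) + (-8631 - 16403)) = √(-207 + (-8631 - 16403)) = √(-207 - 25034) = √(-25241) = I*√25241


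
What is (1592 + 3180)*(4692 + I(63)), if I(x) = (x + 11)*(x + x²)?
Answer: 1446202320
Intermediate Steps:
I(x) = (11 + x)*(x + x²)
(1592 + 3180)*(4692 + I(63)) = (1592 + 3180)*(4692 + 63*(11 + 63² + 12*63)) = 4772*(4692 + 63*(11 + 3969 + 756)) = 4772*(4692 + 63*4736) = 4772*(4692 + 298368) = 4772*303060 = 1446202320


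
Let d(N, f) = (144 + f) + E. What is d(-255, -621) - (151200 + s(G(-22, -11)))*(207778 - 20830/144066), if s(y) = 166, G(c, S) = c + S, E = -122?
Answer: -2265474115843561/72033 ≈ -3.1450e+10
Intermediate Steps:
d(N, f) = 22 + f (d(N, f) = (144 + f) - 122 = 22 + f)
G(c, S) = S + c
d(-255, -621) - (151200 + s(G(-22, -11)))*(207778 - 20830/144066) = (22 - 621) - (151200 + 166)*(207778 - 20830/144066) = -599 - 151366*(207778 - 20830*1/144066) = -599 - 151366*(207778 - 10415/72033) = -599 - 151366*14966862259/72033 = -599 - 1*2265474072695794/72033 = -599 - 2265474072695794/72033 = -2265474115843561/72033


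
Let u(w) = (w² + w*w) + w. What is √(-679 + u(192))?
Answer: √73241 ≈ 270.63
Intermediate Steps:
u(w) = w + 2*w² (u(w) = (w² + w²) + w = 2*w² + w = w + 2*w²)
√(-679 + u(192)) = √(-679 + 192*(1 + 2*192)) = √(-679 + 192*(1 + 384)) = √(-679 + 192*385) = √(-679 + 73920) = √73241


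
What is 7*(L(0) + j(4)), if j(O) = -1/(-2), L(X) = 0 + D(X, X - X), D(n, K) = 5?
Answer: 77/2 ≈ 38.500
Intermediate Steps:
L(X) = 5 (L(X) = 0 + 5 = 5)
j(O) = ½ (j(O) = -1*(-½) = ½)
7*(L(0) + j(4)) = 7*(5 + ½) = 7*(11/2) = 77/2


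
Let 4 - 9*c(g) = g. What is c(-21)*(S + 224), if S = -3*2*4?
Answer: 5000/9 ≈ 555.56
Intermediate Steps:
c(g) = 4/9 - g/9
S = -24 (S = -6*4 = -24)
c(-21)*(S + 224) = (4/9 - ⅑*(-21))*(-24 + 224) = (4/9 + 7/3)*200 = (25/9)*200 = 5000/9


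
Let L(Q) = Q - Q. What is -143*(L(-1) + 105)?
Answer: -15015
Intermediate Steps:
L(Q) = 0
-143*(L(-1) + 105) = -143*(0 + 105) = -143*105 = -15015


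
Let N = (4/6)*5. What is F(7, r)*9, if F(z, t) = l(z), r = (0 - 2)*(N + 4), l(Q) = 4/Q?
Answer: 36/7 ≈ 5.1429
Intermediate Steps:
N = 10/3 (N = (4*(⅙))*5 = (⅔)*5 = 10/3 ≈ 3.3333)
r = -44/3 (r = (0 - 2)*(10/3 + 4) = -2*22/3 = -44/3 ≈ -14.667)
F(z, t) = 4/z
F(7, r)*9 = (4/7)*9 = 36/7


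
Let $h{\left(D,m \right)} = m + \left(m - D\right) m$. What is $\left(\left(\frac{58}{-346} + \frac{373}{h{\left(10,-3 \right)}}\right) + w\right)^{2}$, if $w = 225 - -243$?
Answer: $\frac{8869609719721}{38787984} \approx 2.2867 \cdot 10^{5}$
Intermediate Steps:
$w = 468$ ($w = 225 + 243 = 468$)
$h{\left(D,m \right)} = m + m \left(m - D\right)$
$\left(\left(\frac{58}{-346} + \frac{373}{h{\left(10,-3 \right)}}\right) + w\right)^{2} = \left(\left(\frac{58}{-346} + \frac{373}{\left(-3\right) \left(1 - 3 - 10\right)}\right) + 468\right)^{2} = \left(\left(58 \left(- \frac{1}{346}\right) + \frac{373}{\left(-3\right) \left(1 - 3 - 10\right)}\right) + 468\right)^{2} = \left(\left(- \frac{29}{173} + \frac{373}{\left(-3\right) \left(-12\right)}\right) + 468\right)^{2} = \left(\left(- \frac{29}{173} + \frac{373}{36}\right) + 468\right)^{2} = \left(\frac{63485}{6228} + 468\right)^{2} = \left(\frac{2978189}{6228}\right)^{2} = \frac{8869609719721}{38787984}$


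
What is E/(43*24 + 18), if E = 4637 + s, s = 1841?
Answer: 3239/525 ≈ 6.1695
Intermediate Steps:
E = 6478 (E = 4637 + 1841 = 6478)
E/(43*24 + 18) = 6478/(43*24 + 18) = 6478/(1032 + 18) = 6478/1050 = 6478*(1/1050) = 3239/525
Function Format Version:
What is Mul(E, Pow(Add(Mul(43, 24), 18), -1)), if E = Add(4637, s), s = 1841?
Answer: Rational(3239, 525) ≈ 6.1695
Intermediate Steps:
E = 6478 (E = Add(4637, 1841) = 6478)
Mul(E, Pow(Add(Mul(43, 24), 18), -1)) = Mul(6478, Pow(Add(Mul(43, 24), 18), -1)) = Mul(6478, Pow(Add(1032, 18), -1)) = Mul(6478, Pow(1050, -1)) = Mul(6478, Rational(1, 1050)) = Rational(3239, 525)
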